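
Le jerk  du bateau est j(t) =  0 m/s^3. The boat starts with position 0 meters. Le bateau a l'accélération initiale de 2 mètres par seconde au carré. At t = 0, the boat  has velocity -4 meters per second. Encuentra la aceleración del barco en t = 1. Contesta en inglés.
To solve this, we need to take 1 antiderivative of our jerk equation j(t) = 0. Taking ∫j(t)dt and applying a(0) = 2, we find a(t) = 2. We have acceleration a(t) = 2. Substituting t = 1: a(1) = 2.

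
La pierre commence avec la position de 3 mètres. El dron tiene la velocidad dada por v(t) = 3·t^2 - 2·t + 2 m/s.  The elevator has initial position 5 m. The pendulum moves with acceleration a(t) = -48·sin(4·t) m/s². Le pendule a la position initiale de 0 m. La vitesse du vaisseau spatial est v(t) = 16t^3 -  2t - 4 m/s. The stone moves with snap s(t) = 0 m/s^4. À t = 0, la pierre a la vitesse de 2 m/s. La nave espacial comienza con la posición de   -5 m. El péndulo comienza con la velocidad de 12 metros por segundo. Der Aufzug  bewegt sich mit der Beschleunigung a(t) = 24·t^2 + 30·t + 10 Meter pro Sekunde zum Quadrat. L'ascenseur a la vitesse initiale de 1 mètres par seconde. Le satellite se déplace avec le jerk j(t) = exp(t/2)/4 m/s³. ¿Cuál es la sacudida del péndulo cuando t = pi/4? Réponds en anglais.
To solve this, we need to take 1 derivative of our acceleration equation a(t) = -48·sin(4·t). Differentiating acceleration, we get jerk: j(t) = -192·cos(4·t). We have jerk j(t) = -192·cos(4·t). Substituting t = pi/4: j(pi/4) = 192.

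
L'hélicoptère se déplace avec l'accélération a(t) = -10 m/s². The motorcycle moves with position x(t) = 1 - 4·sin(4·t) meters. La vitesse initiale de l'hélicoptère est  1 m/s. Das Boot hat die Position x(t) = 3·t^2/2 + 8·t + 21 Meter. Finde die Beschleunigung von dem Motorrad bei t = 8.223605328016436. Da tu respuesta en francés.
Pour résoudre ceci, nous devons prendre 2 dérivées de notre équation de la position x(t) = 1 - 4·sin(4·t). En prenant d/dt de x(t), nous trouvons v(t) = -16·cos(4·t). La dérivée de la vitesse donne l'accélération: a(t) = 64·sin(4·t). De l'équation de l'accélération a(t) = 64·sin(4·t), nous substituons t = 8.223605328016436 pour obtenir a = 63.7275670602454.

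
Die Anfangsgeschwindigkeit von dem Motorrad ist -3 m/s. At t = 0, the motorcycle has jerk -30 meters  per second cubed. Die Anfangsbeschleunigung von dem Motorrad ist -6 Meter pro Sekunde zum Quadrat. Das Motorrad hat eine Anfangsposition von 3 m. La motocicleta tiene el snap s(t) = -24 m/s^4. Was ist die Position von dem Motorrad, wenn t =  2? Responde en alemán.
Wir müssen das Integral unserer Gleichung für den Snap s(t) = -24 4-mal finden. Das Integral von dem Snap, mit j(0) = -30, ergibt den Ruck: j(t) = -24·t - 30. Mit ∫j(t)dt und Anwendung von a(0) = -6, finden wir a(t) = -12·t^2 - 30·t - 6. Durch Integration von der Beschleunigung und Verwendung der Anfangsbedingung v(0) = -3, erhalten wir v(t) = -4·t^3 - 15·t^2 - 6·t - 3. Durch Integration von der Geschwindigkeit und Verwendung der Anfangsbedingung x(0) = 3, erhalten wir x(t) = -t^4 - 5·t^3 - 3·t^2 - 3·t + 3. Wir haben die Position x(t) = -t^4 - 5·t^3 - 3·t^2 - 3·t + 3. Durch Einsetzen von t = 2: x(2) = -71.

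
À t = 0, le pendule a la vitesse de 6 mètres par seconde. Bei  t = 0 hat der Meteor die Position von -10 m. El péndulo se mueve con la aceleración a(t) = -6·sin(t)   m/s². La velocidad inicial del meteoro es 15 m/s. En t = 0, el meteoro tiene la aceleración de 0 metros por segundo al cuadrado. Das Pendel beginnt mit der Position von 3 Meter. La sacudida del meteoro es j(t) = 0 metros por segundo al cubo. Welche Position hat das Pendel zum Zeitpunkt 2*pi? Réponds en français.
Nous devons trouver l'intégrale de notre équation de l'accélération a(t) = -6·sin(t) 2 fois. En prenant ∫a(t)dt et en appliquant v(0) = 6, nous trouvons v(t) = 6·cos(t). En prenant ∫v(t)dt et en appliquant x(0) = 3, nous trouvons x(t) = 6·sin(t) + 3. De l'équation de la position x(t) = 6·sin(t) + 3, nous substituons t = 2*pi pour obtenir x = 3.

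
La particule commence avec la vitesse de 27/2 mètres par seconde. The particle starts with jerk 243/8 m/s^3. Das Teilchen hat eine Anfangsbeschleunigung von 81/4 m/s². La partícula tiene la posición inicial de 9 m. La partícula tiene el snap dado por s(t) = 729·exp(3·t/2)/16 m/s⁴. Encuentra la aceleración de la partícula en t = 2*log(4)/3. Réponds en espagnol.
Partiendo del snap s(t) = 729·exp(3·t/2)/16, tomamos 2 antiderivadas. La integral del snap es la sacudida. Usando j(0) = 243/8, obtenemos j(t) = 243·exp(3·t/2)/8. La antiderivada de la sacudida, con a(0) = 81/4, da la aceleración: a(t) = 81·exp(3·t/2)/4. Usando a(t) = 81·exp(3·t/2)/4 y sustituyendo t = 2*log(4)/3, encontramos a = 81.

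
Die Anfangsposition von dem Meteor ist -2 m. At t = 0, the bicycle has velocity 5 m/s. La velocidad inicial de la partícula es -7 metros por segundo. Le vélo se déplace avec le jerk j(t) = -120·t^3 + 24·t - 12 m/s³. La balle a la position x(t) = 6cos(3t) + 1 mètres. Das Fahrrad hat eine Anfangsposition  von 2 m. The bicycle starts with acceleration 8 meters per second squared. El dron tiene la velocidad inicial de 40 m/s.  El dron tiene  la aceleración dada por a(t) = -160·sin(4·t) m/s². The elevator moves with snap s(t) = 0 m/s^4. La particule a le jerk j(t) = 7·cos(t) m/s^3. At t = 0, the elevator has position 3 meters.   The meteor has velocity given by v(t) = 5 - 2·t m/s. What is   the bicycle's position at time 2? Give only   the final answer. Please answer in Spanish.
La respuesta es -36.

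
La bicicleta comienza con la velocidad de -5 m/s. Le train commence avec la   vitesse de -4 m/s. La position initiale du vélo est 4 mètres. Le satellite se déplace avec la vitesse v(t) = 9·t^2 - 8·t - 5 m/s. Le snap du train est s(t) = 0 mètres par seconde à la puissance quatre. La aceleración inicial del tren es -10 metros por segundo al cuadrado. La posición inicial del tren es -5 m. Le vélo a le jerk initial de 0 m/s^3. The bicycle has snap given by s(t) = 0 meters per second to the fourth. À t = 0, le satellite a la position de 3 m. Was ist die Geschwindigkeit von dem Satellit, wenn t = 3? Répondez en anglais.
From the given velocity equation v(t) = 9·t^2 - 8·t - 5, we substitute t = 3 to get v = 52.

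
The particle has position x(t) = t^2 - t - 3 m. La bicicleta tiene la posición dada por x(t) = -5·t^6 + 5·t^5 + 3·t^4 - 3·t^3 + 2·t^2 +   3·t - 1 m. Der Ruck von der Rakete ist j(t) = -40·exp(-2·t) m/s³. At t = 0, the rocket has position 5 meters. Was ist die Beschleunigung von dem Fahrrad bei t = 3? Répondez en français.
En partant de la position x(t) = -5·t^6 + 5·t^5 + 3·t^4 - 3·t^3 + 2·t^2 + 3·t - 1, nous prenons 2 dérivées. La dérivée de la position donne la vitesse: v(t) = -30·t^5 + 25·t^4 + 12·t^3 - 9·t^2 + 4·t + 3. En dérivant la vitesse, nous obtenons l'accélération: a(t) = -150·t^4 + 100·t^3 + 36·t^2 - 18·t + 4. De l'équation de l'accélération a(t) = -150·t^4 + 100·t^3 + 36·t^2 - 18·t + 4, nous substituons t = 3 pour obtenir a = -9176.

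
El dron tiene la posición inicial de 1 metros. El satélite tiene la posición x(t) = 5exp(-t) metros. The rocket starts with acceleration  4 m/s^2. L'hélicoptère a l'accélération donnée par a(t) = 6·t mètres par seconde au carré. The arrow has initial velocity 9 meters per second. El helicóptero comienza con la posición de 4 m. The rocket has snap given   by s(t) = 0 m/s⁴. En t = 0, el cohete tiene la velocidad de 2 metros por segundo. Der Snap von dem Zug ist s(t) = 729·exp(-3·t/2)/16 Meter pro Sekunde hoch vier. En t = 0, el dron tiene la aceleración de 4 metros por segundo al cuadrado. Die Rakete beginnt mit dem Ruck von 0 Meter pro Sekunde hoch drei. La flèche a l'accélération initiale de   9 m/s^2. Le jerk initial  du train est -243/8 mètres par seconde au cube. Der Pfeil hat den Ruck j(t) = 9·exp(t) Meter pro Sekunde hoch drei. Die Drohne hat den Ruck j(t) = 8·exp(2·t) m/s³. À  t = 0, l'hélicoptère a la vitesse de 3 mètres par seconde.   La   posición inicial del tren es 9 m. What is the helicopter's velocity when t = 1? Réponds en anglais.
Starting from acceleration a(t) = 6·t, we take 1 antiderivative. Integrating acceleration and using the initial condition v(0) = 3, we get v(t) = 3·t^2 + 3. From the given velocity equation v(t) = 3·t^2 + 3, we substitute t = 1 to get v = 6.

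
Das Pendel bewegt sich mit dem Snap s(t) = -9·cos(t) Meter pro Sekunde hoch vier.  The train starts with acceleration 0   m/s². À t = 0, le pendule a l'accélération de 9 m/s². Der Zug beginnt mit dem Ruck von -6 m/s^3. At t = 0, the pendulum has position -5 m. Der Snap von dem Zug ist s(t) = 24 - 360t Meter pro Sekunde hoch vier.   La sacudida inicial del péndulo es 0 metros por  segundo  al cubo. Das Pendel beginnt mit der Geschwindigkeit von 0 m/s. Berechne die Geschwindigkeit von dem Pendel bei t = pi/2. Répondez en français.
En partant du snap s(t) = -9·cos(t), nous prenons 3 primitives. En intégrant le snap et en utilisant la condition initiale j(0) = 0, nous obtenons j(t) = -9·sin(t). La primitive du jerk, avec a(0) = 9, donne l'accélération: a(t) = 9·cos(t). En prenant ∫a(t)dt et en appliquant v(0) = 0, nous trouvons v(t) = 9·sin(t). En utilisant v(t) = 9·sin(t) et en substituant t = pi/2, nous trouvons v = 9.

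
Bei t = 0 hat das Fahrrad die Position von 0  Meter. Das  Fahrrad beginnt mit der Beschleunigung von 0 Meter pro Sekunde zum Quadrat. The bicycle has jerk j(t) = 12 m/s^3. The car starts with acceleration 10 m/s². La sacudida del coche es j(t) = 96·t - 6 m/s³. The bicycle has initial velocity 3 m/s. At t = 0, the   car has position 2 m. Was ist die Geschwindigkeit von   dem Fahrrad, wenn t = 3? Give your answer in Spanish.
Necesitamos integrar nuestra ecuación de la sacudida j(t) = 12 2 veces. Integrando la sacudida y usando la condición inicial a(0) = 0, obtenemos a(t) = 12·t. La integral de la aceleración es la velocidad. Usando v(0) = 3, obtenemos v(t) = 6·t^2 + 3. De la ecuación de la velocidad v(t) = 6·t^2 + 3, sustituimos t = 3 para obtener v = 57.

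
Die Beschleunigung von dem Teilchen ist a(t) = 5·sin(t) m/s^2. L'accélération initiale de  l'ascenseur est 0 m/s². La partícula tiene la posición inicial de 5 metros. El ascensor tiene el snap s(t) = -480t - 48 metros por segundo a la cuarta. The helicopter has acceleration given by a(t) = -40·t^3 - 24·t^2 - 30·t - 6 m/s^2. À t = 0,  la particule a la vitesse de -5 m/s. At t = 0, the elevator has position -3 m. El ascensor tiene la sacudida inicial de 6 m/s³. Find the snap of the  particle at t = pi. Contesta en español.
Partiendo de la aceleración a(t) = 5·sin(t), tomamos 2 derivadas. La derivada de la aceleración da la sacudida: j(t) = 5·cos(t). Tomando d/dt de j(t), encontramos s(t) = -5·sin(t). Tenemos el snap s(t) = -5·sin(t). Sustituyendo t = pi: s(pi) = 0.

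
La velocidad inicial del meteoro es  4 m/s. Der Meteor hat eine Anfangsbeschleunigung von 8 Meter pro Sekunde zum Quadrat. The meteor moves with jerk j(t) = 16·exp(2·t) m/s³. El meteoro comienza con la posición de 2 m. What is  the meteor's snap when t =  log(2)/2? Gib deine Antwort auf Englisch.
To solve this, we need to take 1 derivative of our jerk equation j(t) = 16·exp(2·t). Taking d/dt of j(t), we find s(t) = 32·exp(2·t). Using s(t) = 32·exp(2·t) and substituting t = log(2)/2, we find s = 64.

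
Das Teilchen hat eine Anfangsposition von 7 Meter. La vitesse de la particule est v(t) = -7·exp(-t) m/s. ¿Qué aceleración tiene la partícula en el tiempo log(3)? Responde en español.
Para resolver esto, necesitamos tomar 1 derivada de nuestra ecuación de la velocidad v(t) = -7·exp(-t). Derivando la velocidad, obtenemos la aceleración: a(t) = 7·exp(-t). Tenemos la aceleración a(t) = 7·exp(-t). Sustituyendo t = log(3): a(log(3)) = 7/3.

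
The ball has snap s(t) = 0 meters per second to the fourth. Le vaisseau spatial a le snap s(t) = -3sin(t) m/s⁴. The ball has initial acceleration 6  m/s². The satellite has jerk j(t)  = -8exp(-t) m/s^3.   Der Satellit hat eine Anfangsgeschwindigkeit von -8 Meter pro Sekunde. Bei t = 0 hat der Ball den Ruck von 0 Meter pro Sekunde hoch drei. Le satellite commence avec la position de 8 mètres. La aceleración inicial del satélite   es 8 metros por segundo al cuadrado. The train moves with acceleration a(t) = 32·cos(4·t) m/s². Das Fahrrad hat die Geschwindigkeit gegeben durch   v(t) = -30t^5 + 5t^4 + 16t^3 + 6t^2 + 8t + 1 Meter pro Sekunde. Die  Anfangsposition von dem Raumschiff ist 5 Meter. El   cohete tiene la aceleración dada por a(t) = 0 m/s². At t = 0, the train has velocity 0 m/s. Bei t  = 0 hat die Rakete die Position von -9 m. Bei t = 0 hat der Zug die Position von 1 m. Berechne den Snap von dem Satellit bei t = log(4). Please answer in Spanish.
Para resolver esto, necesitamos tomar 1 derivada de nuestra ecuación de la sacudida j(t) = -8·exp(-t). Tomando d/dt de j(t), encontramos s(t) = 8·exp(-t). De la ecuación del snap s(t) = 8·exp(-t), sustituimos t = log(4) para obtener s = 2.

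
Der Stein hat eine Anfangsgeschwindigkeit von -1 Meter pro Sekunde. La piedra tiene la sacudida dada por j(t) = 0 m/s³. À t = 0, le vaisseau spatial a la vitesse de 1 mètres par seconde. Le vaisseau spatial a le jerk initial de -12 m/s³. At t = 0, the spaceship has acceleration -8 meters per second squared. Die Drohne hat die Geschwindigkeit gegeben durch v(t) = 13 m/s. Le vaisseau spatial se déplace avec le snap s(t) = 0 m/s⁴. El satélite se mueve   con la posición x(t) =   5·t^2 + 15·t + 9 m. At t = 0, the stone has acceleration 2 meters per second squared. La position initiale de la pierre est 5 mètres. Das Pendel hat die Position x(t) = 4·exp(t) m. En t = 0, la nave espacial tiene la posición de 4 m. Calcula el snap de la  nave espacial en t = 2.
Tenemos el snap s(t) = 0. Sustituyendo t = 2: s(2) = 0.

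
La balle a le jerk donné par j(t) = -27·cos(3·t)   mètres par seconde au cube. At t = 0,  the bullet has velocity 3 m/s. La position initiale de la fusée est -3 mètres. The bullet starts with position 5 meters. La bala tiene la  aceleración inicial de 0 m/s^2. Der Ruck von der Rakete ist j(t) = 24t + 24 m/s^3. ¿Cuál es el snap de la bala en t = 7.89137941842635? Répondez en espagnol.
Debemos derivar nuestra ecuación de la sacudida j(t) = -27·cos(3·t) 1 vez. Derivando la sacudida, obtenemos el snap: s(t) = 81·sin(3·t). De la ecuación del snap s(t) = 81·sin(3·t), sustituimos t = 7.89137941842635 para obtener s = -80.4907468994630.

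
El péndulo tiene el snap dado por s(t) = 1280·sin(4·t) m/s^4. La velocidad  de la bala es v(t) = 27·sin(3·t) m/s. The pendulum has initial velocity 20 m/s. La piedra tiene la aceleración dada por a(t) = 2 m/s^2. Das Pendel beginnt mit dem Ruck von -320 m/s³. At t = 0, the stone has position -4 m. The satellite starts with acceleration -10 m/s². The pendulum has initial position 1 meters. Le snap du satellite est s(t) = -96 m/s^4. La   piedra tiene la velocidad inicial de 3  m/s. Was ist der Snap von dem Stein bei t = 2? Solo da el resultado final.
Bei t = 2, s = 0.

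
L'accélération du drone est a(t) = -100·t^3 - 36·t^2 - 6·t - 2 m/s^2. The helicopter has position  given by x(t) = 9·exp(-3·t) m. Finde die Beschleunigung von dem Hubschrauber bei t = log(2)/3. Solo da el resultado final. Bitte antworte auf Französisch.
L'accélération à t = log(2)/3 est a = 81/2.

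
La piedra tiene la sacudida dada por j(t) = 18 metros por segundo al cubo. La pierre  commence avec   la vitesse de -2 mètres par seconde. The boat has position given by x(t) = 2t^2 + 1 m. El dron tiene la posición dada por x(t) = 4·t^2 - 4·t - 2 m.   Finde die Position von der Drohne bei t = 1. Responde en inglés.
We have position x(t) = 4·t^2 - 4·t - 2. Substituting t = 1: x(1) = -2.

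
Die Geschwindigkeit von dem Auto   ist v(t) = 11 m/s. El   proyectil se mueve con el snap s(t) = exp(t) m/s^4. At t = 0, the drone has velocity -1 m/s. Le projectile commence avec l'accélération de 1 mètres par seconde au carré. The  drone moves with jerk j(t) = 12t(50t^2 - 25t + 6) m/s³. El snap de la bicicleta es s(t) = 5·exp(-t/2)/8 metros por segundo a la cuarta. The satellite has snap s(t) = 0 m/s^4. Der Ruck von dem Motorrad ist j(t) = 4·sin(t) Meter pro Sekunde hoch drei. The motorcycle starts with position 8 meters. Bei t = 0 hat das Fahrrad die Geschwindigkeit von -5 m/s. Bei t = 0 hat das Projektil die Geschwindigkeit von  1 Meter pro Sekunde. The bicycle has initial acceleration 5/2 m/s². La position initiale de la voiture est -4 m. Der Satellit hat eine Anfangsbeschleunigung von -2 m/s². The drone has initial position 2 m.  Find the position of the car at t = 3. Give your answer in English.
To solve this, we need to take 1 integral of our velocity equation v(t) = 11. Finding the antiderivative of v(t) and using x(0) = -4: x(t) = 11·t - 4. We have position x(t) = 11·t - 4. Substituting t = 3: x(3) = 29.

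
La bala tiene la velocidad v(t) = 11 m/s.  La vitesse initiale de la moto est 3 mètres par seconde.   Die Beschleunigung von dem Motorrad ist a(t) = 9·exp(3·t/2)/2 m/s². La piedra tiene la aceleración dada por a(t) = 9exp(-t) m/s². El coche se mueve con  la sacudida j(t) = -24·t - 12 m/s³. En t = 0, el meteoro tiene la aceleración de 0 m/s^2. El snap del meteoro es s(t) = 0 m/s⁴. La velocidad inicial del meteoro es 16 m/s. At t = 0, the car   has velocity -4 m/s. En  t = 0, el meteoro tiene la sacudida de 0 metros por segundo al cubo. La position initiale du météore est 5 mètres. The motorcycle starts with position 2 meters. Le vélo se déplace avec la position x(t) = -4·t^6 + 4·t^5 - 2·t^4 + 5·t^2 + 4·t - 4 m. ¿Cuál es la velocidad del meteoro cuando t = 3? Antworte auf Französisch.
Nous devons trouver l'intégrale de notre équation du snap s(t) = 0 3 fois. La primitive du snap, avec j(0) = 0, donne le jerk: j(t) = 0. En intégrant le jerk et en utilisant la condition initiale a(0) = 0, nous obtenons a(t) = 0. En intégrant l'accélération et en utilisant la condition initiale v(0) = 16, nous obtenons v(t) = 16. En utilisant v(t) = 16 et en substituant t = 3, nous trouvons v = 16.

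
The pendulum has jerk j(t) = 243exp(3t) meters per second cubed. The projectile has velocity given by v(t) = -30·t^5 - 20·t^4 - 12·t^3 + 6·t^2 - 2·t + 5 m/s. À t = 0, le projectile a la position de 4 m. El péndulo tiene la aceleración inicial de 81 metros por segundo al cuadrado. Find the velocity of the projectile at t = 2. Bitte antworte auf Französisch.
Nous avons la vitesse v(t) = -30·t^5 - 20·t^4 - 12·t^3 + 6·t^2 - 2·t + 5. En substituant t = 2: v(2) = -1351.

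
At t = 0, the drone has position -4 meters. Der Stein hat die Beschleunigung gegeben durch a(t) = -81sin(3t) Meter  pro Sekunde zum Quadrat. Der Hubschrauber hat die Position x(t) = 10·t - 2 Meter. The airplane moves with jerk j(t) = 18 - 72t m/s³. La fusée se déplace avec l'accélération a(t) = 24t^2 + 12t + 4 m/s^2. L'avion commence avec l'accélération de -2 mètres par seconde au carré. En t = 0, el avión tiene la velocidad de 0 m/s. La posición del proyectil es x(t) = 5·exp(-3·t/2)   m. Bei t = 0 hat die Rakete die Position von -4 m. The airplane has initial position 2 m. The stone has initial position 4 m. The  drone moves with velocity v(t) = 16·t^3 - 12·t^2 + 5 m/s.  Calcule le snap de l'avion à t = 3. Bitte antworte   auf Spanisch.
Debemos derivar nuestra ecuación de la sacudida j(t) = 18 - 72·t 1 vez. Derivando la sacudida, obtenemos el snap: s(t) = -72. Tenemos el snap s(t) = -72. Sustituyendo t = 3: s(3) = -72.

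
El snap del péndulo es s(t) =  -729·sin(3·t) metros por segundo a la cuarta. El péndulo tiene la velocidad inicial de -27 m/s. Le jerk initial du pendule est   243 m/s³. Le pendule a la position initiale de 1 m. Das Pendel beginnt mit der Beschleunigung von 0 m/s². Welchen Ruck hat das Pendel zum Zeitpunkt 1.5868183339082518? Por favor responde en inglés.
We need to integrate our snap equation s(t) = -729·sin(3·t) 1 time. The integral of snap is jerk. Using j(0) = 243, we get j(t) = 243·cos(3·t). Using j(t) = 243·cos(3·t) and substituting t = 1.5868183339082518, we find j = 11.6755462219616.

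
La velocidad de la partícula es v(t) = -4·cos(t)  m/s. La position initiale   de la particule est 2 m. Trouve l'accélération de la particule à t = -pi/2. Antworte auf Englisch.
We must differentiate our velocity equation v(t) = -4·cos(t) 1 time. The derivative of velocity gives acceleration: a(t) = 4·sin(t). Using a(t) = 4·sin(t) and substituting t = -pi/2, we find a = -4.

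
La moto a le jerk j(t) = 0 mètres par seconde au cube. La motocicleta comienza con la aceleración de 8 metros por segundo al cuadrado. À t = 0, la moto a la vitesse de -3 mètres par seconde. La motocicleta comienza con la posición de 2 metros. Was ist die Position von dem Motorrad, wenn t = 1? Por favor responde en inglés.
We need to integrate our jerk equation j(t) = 0 3 times. The integral of jerk is acceleration. Using a(0) = 8, we get a(t) = 8. Integrating acceleration and using the initial condition v(0) = -3, we get v(t) = 8·t - 3. Taking ∫v(t)dt and applying x(0) = 2, we find x(t) = 4·t^2 - 3·t + 2. From the given position equation x(t) = 4·t^2 - 3·t + 2, we substitute t = 1 to get x = 3.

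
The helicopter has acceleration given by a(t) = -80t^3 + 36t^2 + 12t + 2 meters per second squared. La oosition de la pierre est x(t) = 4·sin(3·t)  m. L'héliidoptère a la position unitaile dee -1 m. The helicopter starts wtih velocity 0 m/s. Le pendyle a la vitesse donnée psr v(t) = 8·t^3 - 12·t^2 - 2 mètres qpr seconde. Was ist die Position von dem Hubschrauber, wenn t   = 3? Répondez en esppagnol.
Partiendo de la aceleración a(t) = -80·t^3 + 36·t^2 + 12·t + 2, tomamos 2 integrales. La antiderivada de la aceleración es la velocidad. Usando v(0) = 0, obtenemos v(t) = 2·t·(-10·t^3 + 6·t^2 + 3·t + 1). Tomando ∫v(t)dt y aplicando x(0) = -1, encontramos x(t) = -4·t^5 + 3·t^4 + 2·t^3 + t^2 - 1. Usando x(t) = -4·t^5 + 3·t^4 + 2·t^3 + t^2 - 1 y sustituyendo t = 3, encontramos x = -667.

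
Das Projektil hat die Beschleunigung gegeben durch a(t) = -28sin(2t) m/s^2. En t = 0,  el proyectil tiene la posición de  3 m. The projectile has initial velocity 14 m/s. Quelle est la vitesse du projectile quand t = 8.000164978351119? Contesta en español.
Debemos encontrar la integral de nuestra ecuación de la aceleración a(t) = -28·sin(2·t) 1 vez. La antiderivada de la aceleración, con v(0) = 14, da la velocidad: v(t) = 14·cos(2·t). Usando v(t) = 14·cos(2·t) y sustituyendo t = 8.000164978351119, encontramos v = -13.4059020559142.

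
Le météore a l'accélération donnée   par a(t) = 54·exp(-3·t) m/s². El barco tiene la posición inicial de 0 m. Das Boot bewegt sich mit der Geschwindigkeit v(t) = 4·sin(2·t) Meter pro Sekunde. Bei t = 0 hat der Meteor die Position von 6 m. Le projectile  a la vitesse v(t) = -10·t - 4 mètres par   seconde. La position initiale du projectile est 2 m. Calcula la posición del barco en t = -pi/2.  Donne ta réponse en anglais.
We must find the antiderivative of our velocity equation v(t) = 4·sin(2·t) 1 time. Integrating velocity and using the initial condition x(0) = 0, we get x(t) = 2 - 2·cos(2·t). From the given position equation x(t) = 2 - 2·cos(2·t), we substitute t = -pi/2 to get x = 4.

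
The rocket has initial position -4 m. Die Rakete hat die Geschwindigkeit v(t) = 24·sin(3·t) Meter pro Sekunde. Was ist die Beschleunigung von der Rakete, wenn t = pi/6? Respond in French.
Pour résoudre ceci, nous devons prendre 1 dérivée de notre équation de la vitesse v(t) = 24·sin(3·t). En prenant d/dt de v(t), nous trouvons a(t) = 72·cos(3·t). En utilisant a(t) = 72·cos(3·t) et en substituant t = pi/6, nous trouvons a = 0.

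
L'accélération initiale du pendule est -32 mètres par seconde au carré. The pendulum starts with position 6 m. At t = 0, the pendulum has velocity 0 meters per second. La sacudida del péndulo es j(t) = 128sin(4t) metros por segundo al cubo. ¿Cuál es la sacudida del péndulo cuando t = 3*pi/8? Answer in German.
Mit j(t) = 128·sin(4·t) und Einsetzen von t = 3*pi/8, finden wir j = -128.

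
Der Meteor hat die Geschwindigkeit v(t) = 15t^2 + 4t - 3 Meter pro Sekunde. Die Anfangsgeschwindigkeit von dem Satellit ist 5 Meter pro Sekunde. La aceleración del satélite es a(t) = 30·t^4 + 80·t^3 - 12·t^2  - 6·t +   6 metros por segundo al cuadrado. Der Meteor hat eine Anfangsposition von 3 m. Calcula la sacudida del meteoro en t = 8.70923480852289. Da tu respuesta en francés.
Pour résoudre ceci, nous devons prendre 2 dérivées de notre équation de la vitesse v(t) = 15·t^2 + 4·t - 3. En prenant d/dt de v(t), nous trouvons a(t) = 30·t + 4. En dérivant l'accélération, nous obtenons le jerk: j(t) = 30. De l'équation du jerk j(t) = 30, nous substituons t = 8.70923480852289 pour obtenir j = 30.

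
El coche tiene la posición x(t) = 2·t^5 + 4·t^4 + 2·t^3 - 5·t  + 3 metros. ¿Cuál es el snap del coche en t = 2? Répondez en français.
Pour résoudre ceci, nous devons prendre 4 dérivées de notre équation de la position x(t) = 2·t^5 + 4·t^4 + 2·t^3 - 5·t + 3. En prenant d/dt de x(t), nous trouvons v(t) = 10·t^4 + 16·t^3 + 6·t^2 - 5. En prenant d/dt de v(t), nous trouvons a(t) = 40·t^3 + 48·t^2 + 12·t. En dérivant l'accélération, nous obtenons le jerk: j(t) = 120·t^2 + 96·t + 12. En dérivant le jerk, nous obtenons le snap: s(t) = 240·t + 96. De l'équation du snap s(t) = 240·t + 96, nous substituons t = 2 pour obtenir s = 576.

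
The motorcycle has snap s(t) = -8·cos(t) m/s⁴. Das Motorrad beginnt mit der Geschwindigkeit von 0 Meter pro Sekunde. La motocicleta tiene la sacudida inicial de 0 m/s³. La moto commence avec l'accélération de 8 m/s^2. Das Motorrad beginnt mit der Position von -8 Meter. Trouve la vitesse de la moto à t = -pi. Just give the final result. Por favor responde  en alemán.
Bei t = -pi, v = 0.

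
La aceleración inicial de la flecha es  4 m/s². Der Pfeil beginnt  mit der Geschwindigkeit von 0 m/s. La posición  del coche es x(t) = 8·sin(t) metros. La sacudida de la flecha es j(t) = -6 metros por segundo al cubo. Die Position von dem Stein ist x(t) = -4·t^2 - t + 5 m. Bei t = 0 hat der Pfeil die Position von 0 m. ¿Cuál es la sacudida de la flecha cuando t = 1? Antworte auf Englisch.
We have jerk j(t) = -6. Substituting t = 1: j(1) = -6.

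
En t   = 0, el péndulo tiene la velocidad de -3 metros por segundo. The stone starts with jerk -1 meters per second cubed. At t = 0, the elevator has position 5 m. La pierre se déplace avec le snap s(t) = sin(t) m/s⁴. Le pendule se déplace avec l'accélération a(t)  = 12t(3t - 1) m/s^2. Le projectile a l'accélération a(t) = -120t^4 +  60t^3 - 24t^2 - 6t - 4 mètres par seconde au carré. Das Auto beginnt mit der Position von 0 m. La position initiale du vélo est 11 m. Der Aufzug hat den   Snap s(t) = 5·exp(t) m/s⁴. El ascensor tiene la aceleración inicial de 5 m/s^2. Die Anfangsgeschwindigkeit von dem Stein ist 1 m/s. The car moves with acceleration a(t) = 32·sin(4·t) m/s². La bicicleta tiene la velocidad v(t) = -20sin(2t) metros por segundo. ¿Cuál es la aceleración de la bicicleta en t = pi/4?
Debemos derivar nuestra ecuación de la velocidad v(t) = -20·sin(2·t) 1 vez. La derivada de la velocidad da la aceleración: a(t) = -40·cos(2·t). Tenemos la aceleración a(t) = -40·cos(2·t). Sustituyendo t = pi/4: a(pi/4) = 0.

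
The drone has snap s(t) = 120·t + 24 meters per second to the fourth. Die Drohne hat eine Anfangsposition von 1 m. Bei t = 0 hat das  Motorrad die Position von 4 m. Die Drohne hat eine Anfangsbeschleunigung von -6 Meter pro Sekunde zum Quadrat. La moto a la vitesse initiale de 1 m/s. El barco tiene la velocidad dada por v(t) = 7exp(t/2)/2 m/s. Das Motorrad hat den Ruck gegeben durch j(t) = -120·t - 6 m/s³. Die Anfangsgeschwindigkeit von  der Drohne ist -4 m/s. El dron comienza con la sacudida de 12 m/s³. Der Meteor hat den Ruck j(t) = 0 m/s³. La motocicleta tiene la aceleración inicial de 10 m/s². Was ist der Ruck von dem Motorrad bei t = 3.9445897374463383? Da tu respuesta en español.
Tenemos la sacudida j(t) = -120·t - 6. Sustituyendo t = 3.9445897374463383: j(3.9445897374463383) = -479.350768493561.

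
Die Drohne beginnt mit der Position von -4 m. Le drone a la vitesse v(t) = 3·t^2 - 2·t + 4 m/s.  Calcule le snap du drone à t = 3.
Nous devons dériver notre équation de la vitesse v(t) = 3·t^2 - 2·t + 4 3 fois. En prenant d/dt de v(t), nous trouvons a(t) = 6·t - 2. En prenant d/dt de a(t), nous trouvons j(t) = 6. En prenant d/dt de j(t), nous trouvons s(t) = 0. De l'équation du snap s(t) = 0, nous substituons t = 3 pour obtenir s = 0.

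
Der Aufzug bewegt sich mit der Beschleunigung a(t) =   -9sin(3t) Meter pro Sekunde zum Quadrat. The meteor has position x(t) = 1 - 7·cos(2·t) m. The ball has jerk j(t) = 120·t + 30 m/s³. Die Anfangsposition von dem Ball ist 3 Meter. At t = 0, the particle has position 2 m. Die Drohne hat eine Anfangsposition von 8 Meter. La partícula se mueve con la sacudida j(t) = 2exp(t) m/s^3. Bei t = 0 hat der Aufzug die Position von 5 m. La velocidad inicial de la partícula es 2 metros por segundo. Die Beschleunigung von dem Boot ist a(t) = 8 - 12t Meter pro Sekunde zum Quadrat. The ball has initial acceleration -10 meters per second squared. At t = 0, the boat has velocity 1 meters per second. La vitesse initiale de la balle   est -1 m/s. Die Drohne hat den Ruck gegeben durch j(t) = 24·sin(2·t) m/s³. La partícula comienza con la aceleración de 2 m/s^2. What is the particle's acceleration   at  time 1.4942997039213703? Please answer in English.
We need to integrate our jerk equation j(t) = 2·exp(t) 1 time. Taking ∫j(t)dt and applying a(0) = 2, we find a(t) = 2·exp(t). From the given acceleration equation a(t) = 2·exp(t), we substitute t = 1.4942997039213703 to get a = 8.91242958030649.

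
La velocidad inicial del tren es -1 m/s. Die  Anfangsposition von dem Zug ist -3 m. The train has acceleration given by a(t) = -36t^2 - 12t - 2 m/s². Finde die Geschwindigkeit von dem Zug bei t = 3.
Ausgehend von der Beschleunigung a(t) = -36·t^2 - 12·t - 2, nehmen wir 1 Integral. Mit ∫a(t)dt und Anwendung von v(0) = -1, finden wir v(t) = -12·t^3 - 6·t^2 - 2·t - 1. Wir haben die Geschwindigkeit v(t) = -12·t^3 - 6·t^2 - 2·t - 1. Durch Einsetzen von t = 3: v(3) = -385.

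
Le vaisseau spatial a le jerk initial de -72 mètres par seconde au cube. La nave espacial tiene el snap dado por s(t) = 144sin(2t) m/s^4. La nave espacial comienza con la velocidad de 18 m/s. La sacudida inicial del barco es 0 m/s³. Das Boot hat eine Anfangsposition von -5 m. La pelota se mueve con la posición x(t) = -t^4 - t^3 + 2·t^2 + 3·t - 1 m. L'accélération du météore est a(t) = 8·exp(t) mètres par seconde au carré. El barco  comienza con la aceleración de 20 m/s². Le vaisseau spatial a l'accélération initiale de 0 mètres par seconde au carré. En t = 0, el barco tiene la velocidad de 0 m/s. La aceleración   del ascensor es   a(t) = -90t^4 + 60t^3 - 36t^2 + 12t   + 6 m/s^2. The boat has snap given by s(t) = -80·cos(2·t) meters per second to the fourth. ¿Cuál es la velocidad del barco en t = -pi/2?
Debemos encontrar la antiderivada de nuestra ecuación del snap s(t) = -80·cos(2·t) 3 veces. La antiderivada del snap es la sacudida. Usando j(0) = 0, obtenemos j(t) = -40·sin(2·t). Tomando ∫j(t)dt y aplicando a(0) = 20, encontramos a(t) = 20·cos(2·t). Tomando ∫a(t)dt y aplicando v(0) = 0, encontramos v(t) = 10·sin(2·t). De la ecuación de la velocidad v(t) = 10·sin(2·t), sustituimos t = -pi/2 para obtener v = 0.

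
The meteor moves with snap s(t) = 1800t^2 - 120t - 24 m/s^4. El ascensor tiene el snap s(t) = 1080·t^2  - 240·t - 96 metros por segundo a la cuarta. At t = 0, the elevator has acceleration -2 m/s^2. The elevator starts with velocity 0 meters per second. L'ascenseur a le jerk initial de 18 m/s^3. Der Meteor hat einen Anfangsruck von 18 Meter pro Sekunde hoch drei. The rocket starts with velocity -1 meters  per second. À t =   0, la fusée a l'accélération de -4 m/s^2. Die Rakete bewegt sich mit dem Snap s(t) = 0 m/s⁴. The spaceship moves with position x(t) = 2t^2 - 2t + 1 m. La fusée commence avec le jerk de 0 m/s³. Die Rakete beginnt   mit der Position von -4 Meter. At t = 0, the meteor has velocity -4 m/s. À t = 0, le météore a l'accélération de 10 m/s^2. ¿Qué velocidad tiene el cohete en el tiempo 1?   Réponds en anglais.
Starting from snap s(t) = 0, we take 3 antiderivatives. Finding the integral of s(t) and using j(0) = 0: j(t) = 0. The integral of jerk is acceleration. Using a(0) = -4, we get a(t) = -4. The antiderivative of acceleration is velocity. Using v(0) = -1, we get v(t) = -4·t - 1. Using v(t) = -4·t - 1 and substituting t = 1, we find v = -5.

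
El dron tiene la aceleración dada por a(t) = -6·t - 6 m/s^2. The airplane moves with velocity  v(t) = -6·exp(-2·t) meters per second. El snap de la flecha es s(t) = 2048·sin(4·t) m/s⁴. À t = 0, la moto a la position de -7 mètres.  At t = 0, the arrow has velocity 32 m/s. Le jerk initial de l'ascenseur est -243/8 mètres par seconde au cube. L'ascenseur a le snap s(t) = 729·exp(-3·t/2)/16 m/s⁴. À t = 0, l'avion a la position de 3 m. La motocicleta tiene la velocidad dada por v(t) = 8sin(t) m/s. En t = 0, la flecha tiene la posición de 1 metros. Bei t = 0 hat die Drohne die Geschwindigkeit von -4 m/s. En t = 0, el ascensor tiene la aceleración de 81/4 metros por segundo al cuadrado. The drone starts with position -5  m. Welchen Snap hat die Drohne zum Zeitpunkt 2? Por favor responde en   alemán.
Um dies zu lösen, müssen wir 2 Ableitungen unserer Gleichung für die Beschleunigung a(t) = -6·t - 6 nehmen. Die Ableitung von der Beschleunigung ergibt den Ruck: j(t) = -6. Die Ableitung von dem Ruck ergibt den Snap: s(t) = 0. Aus der Gleichung für den Snap s(t) = 0, setzen wir t = 2 ein und erhalten s = 0.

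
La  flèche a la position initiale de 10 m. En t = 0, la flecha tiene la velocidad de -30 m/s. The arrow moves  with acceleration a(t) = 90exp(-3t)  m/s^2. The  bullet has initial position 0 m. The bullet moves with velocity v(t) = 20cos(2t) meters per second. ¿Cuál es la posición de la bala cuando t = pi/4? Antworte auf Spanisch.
Necesitamos integrar nuestra ecuación de la velocidad v(t) = 20·cos(2·t) 1 vez. Integrando la velocidad y usando la condición inicial x(0) = 0, obtenemos x(t) = 10·sin(2·t). Usando x(t) = 10·sin(2·t) y sustituyendo t = pi/4, encontramos x = 10.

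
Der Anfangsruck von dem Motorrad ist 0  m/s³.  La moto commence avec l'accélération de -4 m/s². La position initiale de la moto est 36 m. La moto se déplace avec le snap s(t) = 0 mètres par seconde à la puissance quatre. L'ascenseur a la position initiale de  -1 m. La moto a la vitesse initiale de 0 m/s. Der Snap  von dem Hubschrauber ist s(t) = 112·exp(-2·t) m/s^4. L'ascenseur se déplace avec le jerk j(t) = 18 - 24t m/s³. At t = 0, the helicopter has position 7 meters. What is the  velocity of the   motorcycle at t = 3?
To find the answer, we compute 3 antiderivatives of s(t) = 0. The integral of snap is jerk. Using j(0) = 0, we get j(t) = 0. Finding the integral of j(t) and using a(0) = -4: a(t) = -4. Taking ∫a(t)dt and applying v(0) = 0, we find v(t) = -4·t. We have velocity v(t) = -4·t. Substituting t = 3: v(3) = -12.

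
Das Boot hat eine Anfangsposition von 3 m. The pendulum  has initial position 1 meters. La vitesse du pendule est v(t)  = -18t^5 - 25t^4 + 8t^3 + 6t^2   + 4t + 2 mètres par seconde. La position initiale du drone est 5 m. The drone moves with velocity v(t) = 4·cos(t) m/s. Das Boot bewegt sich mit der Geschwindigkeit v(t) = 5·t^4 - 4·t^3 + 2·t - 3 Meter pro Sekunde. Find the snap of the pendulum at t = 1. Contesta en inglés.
Starting from velocity v(t) = -18·t^5 - 25·t^4 + 8·t^3 + 6·t^2 + 4·t + 2, we take 3 derivatives. The derivative of velocity gives acceleration: a(t) = -90·t^4 - 100·t^3 + 24·t^2 + 12·t + 4. Differentiating acceleration, we get jerk: j(t) = -360·t^3 - 300·t^2 + 48·t + 12. Differentiating jerk, we get snap: s(t) = -1080·t^2 - 600·t + 48. From the given snap equation s(t) = -1080·t^2 - 600·t + 48, we substitute t = 1 to get s = -1632.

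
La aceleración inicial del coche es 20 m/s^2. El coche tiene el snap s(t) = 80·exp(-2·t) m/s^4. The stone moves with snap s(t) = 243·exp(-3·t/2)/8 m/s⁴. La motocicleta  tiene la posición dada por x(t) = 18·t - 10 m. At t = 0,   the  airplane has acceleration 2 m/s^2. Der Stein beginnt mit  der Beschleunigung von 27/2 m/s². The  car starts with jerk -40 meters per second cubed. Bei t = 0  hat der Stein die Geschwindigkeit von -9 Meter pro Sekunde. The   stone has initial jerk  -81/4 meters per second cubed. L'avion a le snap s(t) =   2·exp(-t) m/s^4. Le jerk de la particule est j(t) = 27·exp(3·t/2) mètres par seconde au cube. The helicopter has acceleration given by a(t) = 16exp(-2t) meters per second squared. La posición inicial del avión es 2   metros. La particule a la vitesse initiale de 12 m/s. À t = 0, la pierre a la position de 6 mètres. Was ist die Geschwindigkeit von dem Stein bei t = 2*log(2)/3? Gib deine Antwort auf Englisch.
To solve this, we need to take 3 antiderivatives of our snap equation s(t) = 243·exp(-3·t/2)/8. Finding the integral of s(t) and using j(0) = -81/4: j(t) = -81·exp(-3·t/2)/4. Integrating jerk and using the initial condition a(0) = 27/2, we get a(t) = 27·exp(-3·t/2)/2. Finding the antiderivative of a(t) and using v(0) = -9: v(t) = -9·exp(-3·t/2). Using v(t) = -9·exp(-3·t/2) and substituting t = 2*log(2)/3, we find v = -9/2.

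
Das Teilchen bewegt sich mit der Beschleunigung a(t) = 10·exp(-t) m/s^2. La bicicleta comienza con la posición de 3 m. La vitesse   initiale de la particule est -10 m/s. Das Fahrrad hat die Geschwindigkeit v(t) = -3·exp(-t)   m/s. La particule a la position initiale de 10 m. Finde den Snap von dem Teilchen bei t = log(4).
Um dies zu lösen, müssen wir 2 Ableitungen unserer Gleichung für die Beschleunigung a(t) = 10·exp(-t) nehmen. Die Ableitung von der Beschleunigung ergibt den Ruck: j(t) = -10·exp(-t). Mit d/dt von j(t) finden wir s(t) = 10·exp(-t). Wir haben den Snap s(t) = 10·exp(-t). Durch Einsetzen von t = log(4): s(log(4)) = 5/2.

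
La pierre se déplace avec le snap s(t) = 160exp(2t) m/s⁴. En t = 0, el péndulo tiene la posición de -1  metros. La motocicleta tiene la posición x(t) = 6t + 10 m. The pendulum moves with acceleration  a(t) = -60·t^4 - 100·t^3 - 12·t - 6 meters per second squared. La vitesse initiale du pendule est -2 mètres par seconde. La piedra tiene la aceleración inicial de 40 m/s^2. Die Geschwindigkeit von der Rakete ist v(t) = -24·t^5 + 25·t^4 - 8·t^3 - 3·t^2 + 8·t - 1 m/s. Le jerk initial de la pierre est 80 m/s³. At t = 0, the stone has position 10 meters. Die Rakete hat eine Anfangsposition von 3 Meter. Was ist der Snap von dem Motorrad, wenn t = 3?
Ausgehend von der Position x(t) = 6·t + 10, nehmen wir 4 Ableitungen. Mit d/dt von x(t) finden wir v(t) = 6. Mit d/dt von v(t) finden wir a(t) = 0. Durch Ableiten von der Beschleunigung erhalten wir den Ruck: j(t) = 0. Mit d/dt von j(t) finden wir s(t) = 0. Aus der Gleichung für den Snap s(t) = 0, setzen wir t = 3 ein und erhalten s = 0.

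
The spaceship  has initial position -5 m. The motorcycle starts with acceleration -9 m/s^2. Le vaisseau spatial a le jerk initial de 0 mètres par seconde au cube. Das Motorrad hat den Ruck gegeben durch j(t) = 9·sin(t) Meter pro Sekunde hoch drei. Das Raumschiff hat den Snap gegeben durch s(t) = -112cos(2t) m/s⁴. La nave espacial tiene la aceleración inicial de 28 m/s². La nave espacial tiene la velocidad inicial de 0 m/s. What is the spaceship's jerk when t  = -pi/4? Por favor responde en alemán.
Ausgehend von dem Snap s(t) = -112·cos(2·t), nehmen wir 1 Stammfunktion. Die Stammfunktion von dem Snap ist der Ruck. Mit j(0) = 0 erhalten wir j(t) = -56·sin(2·t). Mit j(t) = -56·sin(2·t) und Einsetzen von t = -pi/4, finden wir j = 56.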